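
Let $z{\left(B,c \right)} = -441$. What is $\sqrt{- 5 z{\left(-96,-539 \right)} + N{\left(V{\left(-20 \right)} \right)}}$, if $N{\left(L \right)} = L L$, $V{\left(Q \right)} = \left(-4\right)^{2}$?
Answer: $\sqrt{2461} \approx 49.608$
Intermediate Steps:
$V{\left(Q \right)} = 16$
$N{\left(L \right)} = L^{2}$
$\sqrt{- 5 z{\left(-96,-539 \right)} + N{\left(V{\left(-20 \right)} \right)}} = \sqrt{\left(-5\right) \left(-441\right) + 16^{2}} = \sqrt{2205 + 256} = \sqrt{2461}$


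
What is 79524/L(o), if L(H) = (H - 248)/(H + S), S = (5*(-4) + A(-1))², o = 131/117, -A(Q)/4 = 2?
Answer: -7304995116/28885 ≈ -2.5290e+5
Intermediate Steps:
A(Q) = -8 (A(Q) = -4*2 = -8)
o = 131/117 (o = 131*(1/117) = 131/117 ≈ 1.1197)
S = 784 (S = (5*(-4) - 8)² = (-20 - 8)² = (-28)² = 784)
L(H) = (-248 + H)/(784 + H) (L(H) = (H - 248)/(H + 784) = (-248 + H)/(784 + H))
79524/L(o) = 79524/(((-248 + 131/117)/(784 + 131/117))) = 79524/((-28885/117/(91859/117))) = 79524/(((117/91859)*(-28885/117))) = 79524/(-28885/91859) = 79524*(-91859/28885) = -7304995116/28885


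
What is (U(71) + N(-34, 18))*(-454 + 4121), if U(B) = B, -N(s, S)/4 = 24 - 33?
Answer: 392369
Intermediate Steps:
N(s, S) = 36 (N(s, S) = -4*(24 - 33) = -4*(-9) = 36)
(U(71) + N(-34, 18))*(-454 + 4121) = (71 + 36)*(-454 + 4121) = 107*3667 = 392369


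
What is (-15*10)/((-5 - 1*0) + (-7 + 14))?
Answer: -75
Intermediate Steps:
(-15*10)/((-5 - 1*0) + (-7 + 14)) = -150/((-5 + 0) + 7) = -150/(-5 + 7) = -150/2 = -150*½ = -75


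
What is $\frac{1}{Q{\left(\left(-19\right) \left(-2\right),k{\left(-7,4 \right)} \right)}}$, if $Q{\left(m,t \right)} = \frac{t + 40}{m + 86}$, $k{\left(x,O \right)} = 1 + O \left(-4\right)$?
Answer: $\frac{124}{25} \approx 4.96$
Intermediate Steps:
$k{\left(x,O \right)} = 1 - 4 O$
$Q{\left(m,t \right)} = \frac{40 + t}{86 + m}$
$\frac{1}{Q{\left(\left(-19\right) \left(-2\right),k{\left(-7,4 \right)} \right)}} = \frac{1}{\frac{1}{86 - -38} \left(40 + \left(1 - 16\right)\right)} = \frac{1}{\frac{1}{86 + 38} \left(40 + \left(1 - 16\right)\right)} = \frac{1}{\frac{1}{124} \left(40 - 15\right)} = \frac{1}{\frac{1}{124} \cdot 25} = \frac{1}{\frac{25}{124}} = \frac{124}{25}$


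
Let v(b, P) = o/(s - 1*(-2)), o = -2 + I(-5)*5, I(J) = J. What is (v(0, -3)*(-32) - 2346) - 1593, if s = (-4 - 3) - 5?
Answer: -20127/5 ≈ -4025.4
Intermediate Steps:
s = -12 (s = -7 - 5 = -12)
o = -27 (o = -2 - 5*5 = -2 - 25 = -27)
v(b, P) = 27/10 (v(b, P) = -27/(-12 - 1*(-2)) = -27/(-12 + 2) = -27/(-10) = -27*(-⅒) = 27/10)
(v(0, -3)*(-32) - 2346) - 1593 = ((27/10)*(-32) - 2346) - 1593 = (-432/5 - 2346) - 1593 = -12162/5 - 1593 = -20127/5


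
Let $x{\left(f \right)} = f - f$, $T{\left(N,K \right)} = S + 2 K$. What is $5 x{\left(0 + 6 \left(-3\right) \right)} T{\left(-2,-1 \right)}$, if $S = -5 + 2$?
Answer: $0$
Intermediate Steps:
$S = -3$
$T{\left(N,K \right)} = -3 + 2 K$
$x{\left(f \right)} = 0$
$5 x{\left(0 + 6 \left(-3\right) \right)} T{\left(-2,-1 \right)} = 5 \cdot 0 \left(-3 + 2 \left(-1\right)\right) = 0 \left(-3 - 2\right) = 0 \left(-5\right) = 0$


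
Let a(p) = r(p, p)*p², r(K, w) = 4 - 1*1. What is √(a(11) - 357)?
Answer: √6 ≈ 2.4495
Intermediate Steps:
r(K, w) = 3 (r(K, w) = 4 - 1 = 3)
a(p) = 3*p²
√(a(11) - 357) = √(3*11² - 357) = √(3*121 - 357) = √(363 - 357) = √6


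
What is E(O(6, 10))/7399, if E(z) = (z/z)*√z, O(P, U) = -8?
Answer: 2*I*√2/7399 ≈ 0.00038227*I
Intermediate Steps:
E(z) = √z (E(z) = 1*√z = √z)
E(O(6, 10))/7399 = √(-8)/7399 = (2*I*√2)*(1/7399) = 2*I*√2/7399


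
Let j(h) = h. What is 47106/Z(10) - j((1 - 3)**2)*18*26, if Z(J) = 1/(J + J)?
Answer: 940248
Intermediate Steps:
Z(J) = 1/(2*J)
47106/Z(10) - j((1 - 3)**2)*18*26 = 47106/(((1/2)/10)) - (1 - 3)**2*18*26 = 47106/(((1/2)*(1/10))) - (-2)**2*18*26 = 47106/(1/20) - 4*18*26 = 47106*20 - 72*26 = 942120 - 1*1872 = 942120 - 1872 = 940248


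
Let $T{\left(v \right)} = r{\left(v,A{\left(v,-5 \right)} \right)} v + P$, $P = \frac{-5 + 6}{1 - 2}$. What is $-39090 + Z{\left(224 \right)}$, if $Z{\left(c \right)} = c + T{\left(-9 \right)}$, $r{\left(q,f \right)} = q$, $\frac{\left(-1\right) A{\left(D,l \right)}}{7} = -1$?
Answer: $-38786$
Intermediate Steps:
$A{\left(D,l \right)} = 7$ ($A{\left(D,l \right)} = \left(-7\right) \left(-1\right) = 7$)
$P = -1$ ($P = 1 \frac{1}{-1} = 1 \left(-1\right) = -1$)
$T{\left(v \right)} = -1 + v^{2}$ ($T{\left(v \right)} = v v - 1 = v^{2} - 1 = -1 + v^{2}$)
$Z{\left(c \right)} = 80 + c$ ($Z{\left(c \right)} = c - \left(1 - \left(-9\right)^{2}\right) = c + \left(-1 + 81\right) = c + 80 = 80 + c$)
$-39090 + Z{\left(224 \right)} = -39090 + \left(80 + 224\right) = -39090 + 304 = -38786$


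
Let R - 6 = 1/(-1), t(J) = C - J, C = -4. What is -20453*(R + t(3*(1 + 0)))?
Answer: 40906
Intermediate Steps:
t(J) = -4 - J
R = 5 (R = 6 + 1/(-1) = 6 - 1 = 5)
-20453*(R + t(3*(1 + 0))) = -20453*(5 + (-4 - 3*(1 + 0))) = -20453*(5 + (-4 - 3)) = -20453*(5 - 7) = -20453*(-2) = 40906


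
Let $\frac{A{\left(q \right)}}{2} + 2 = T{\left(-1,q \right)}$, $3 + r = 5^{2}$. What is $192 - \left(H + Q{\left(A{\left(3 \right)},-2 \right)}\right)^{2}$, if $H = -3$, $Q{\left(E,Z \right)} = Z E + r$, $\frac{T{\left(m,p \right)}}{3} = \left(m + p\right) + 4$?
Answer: $-1833$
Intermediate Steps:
$T{\left(m,p \right)} = 12 + 3 m + 3 p$ ($T{\left(m,p \right)} = 3 \left(\left(m + p\right) + 4\right) = 3 \left(4 + m + p\right) = 12 + 3 m + 3 p$)
$r = 22$ ($r = -3 + 5^{2} = -3 + 25 = 22$)
$A{\left(q \right)} = 14 + 6 q$ ($A{\left(q \right)} = -4 + 2 \left(12 + 3 \left(-1\right) + 3 q\right) = -4 + 2 \left(12 - 3 + 3 q\right) = -4 + 2 \left(9 + 3 q\right) = -4 + \left(18 + 6 q\right) = 14 + 6 q$)
$Q{\left(E,Z \right)} = 22 + E Z$ ($Q{\left(E,Z \right)} = Z E + 22 = E Z + 22 = 22 + E Z$)
$192 - \left(H + Q{\left(A{\left(3 \right)},-2 \right)}\right)^{2} = 192 - \left(-3 + \left(22 + \left(14 + 6 \cdot 3\right) \left(-2\right)\right)\right)^{2} = 192 - \left(-3 + \left(22 + \left(14 + 18\right) \left(-2\right)\right)\right)^{2} = 192 - \left(-3 + \left(22 + 32 \left(-2\right)\right)\right)^{2} = 192 - \left(-3 + \left(22 - 64\right)\right)^{2} = 192 - \left(-3 - 42\right)^{2} = 192 - \left(-45\right)^{2} = 192 - 2025 = -1833$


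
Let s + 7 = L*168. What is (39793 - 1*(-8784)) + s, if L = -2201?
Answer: -321198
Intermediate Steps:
s = -369775 (s = -7 - 2201*168 = -7 - 369768 = -369775)
(39793 - 1*(-8784)) + s = (39793 - 1*(-8784)) - 369775 = (39793 + 8784) - 369775 = 48577 - 369775 = -321198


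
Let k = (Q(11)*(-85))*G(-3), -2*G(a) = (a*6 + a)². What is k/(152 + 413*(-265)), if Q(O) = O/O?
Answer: -735/4286 ≈ -0.17149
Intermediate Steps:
Q(O) = 1
G(a) = -49*a²/2 (G(a) = -(a*6 + a)²/2 = -(6*a + a)²/2 = -49*a²/2)
k = 37485/2 (k = (1*(-85))*(-49/2*(-3)²) = -(-4165)*9/2 = -85*(-441/2) = 37485/2 ≈ 18743.)
k/(152 + 413*(-265)) = 37485/(2*(152 + 413*(-265))) = 37485/(2*(152 - 109445)) = (37485/2)/(-109293) = (37485/2)*(-1/109293) = -735/4286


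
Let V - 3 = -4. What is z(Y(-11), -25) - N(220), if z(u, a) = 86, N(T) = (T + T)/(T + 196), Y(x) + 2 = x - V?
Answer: 4417/52 ≈ 84.942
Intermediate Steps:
V = -1 (V = 3 - 4 = -1)
Y(x) = -1 + x (Y(x) = -2 + (x - 1*(-1)) = -2 + (x + 1) = -2 + (1 + x) = -1 + x)
N(T) = 2*T/(196 + T) (N(T) = (2*T)/(196 + T) = 2*T/(196 + T))
z(Y(-11), -25) - N(220) = 86 - 2*220/(196 + 220) = 86 - 2*220/416 = 86 - 1*55/52 = 86 - 55/52 = 4417/52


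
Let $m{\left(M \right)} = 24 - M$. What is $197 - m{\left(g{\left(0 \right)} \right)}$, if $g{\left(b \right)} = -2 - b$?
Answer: $171$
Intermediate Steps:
$197 - m{\left(g{\left(0 \right)} \right)} = 197 - \left(24 - \left(-2 - 0\right)\right) = 197 - \left(24 - \left(-2 + 0\right)\right) = 197 - \left(24 - -2\right) = 197 - \left(24 + 2\right) = 197 - 26 = 171$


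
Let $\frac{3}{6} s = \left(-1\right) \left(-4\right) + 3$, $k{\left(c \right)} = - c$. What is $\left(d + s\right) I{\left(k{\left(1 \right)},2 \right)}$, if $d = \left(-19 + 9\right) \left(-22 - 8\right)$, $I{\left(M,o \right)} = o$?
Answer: $628$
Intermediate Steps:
$d = 300$ ($d = \left(-10\right) \left(-30\right) = 300$)
$s = 14$ ($s = 2 \left(\left(-1\right) \left(-4\right) + 3\right) = 2 \left(4 + 3\right) = 2 \cdot 7 = 14$)
$\left(d + s\right) I{\left(k{\left(1 \right)},2 \right)} = \left(300 + 14\right) 2 = 314 \cdot 2 = 628$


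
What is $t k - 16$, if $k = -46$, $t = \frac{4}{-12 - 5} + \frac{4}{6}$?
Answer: $- \frac{1828}{51} \approx -35.843$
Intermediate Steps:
$t = \frac{22}{51}$ ($t = \frac{4}{-17} + 4 \cdot \frac{1}{6} = 4 \left(- \frac{1}{17}\right) + \frac{2}{3} = - \frac{4}{17} + \frac{2}{3} = \frac{22}{51} \approx 0.43137$)
$t k - 16 = \frac{22}{51} \left(-46\right) - 16 = - \frac{1012}{51} - 16 = - \frac{1828}{51}$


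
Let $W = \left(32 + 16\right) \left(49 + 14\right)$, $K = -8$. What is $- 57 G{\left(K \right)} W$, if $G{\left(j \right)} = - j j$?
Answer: $11031552$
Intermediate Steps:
$W = 3024$ ($W = 48 \cdot 63 = 3024$)
$G{\left(j \right)} = - j^{2}$
$- 57 G{\left(K \right)} W = - 57 \left(- \left(-8\right)^{2}\right) 3024 = - 57 \left(\left(-1\right) 64\right) 3024 = \left(-57\right) \left(-64\right) 3024 = 3648 \cdot 3024 = 11031552$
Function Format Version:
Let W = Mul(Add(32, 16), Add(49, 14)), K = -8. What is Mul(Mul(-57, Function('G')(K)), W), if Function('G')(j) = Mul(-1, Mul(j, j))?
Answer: 11031552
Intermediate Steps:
W = 3024 (W = Mul(48, 63) = 3024)
Function('G')(j) = Mul(-1, Pow(j, 2))
Mul(Mul(-57, Function('G')(K)), W) = Mul(Mul(-57, Mul(-1, Pow(-8, 2))), 3024) = Mul(Mul(-57, Mul(-1, 64)), 3024) = Mul(Mul(-57, -64), 3024) = Mul(3648, 3024) = 11031552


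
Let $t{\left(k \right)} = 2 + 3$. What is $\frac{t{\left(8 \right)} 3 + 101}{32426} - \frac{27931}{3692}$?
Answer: $- \frac{452631167}{59858396} \approx -7.5617$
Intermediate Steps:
$t{\left(k \right)} = 5$
$\frac{t{\left(8 \right)} 3 + 101}{32426} - \frac{27931}{3692} = \frac{5 \cdot 3 + 101}{32426} - \frac{27931}{3692} = \left(15 + 101\right) \frac{1}{32426} - \frac{27931}{3692} = 116 \cdot \frac{1}{32426} - \frac{27931}{3692} = \frac{58}{16213} - \frac{27931}{3692} = - \frac{452631167}{59858396}$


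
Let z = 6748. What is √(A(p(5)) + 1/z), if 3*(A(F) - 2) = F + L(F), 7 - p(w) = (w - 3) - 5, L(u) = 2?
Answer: √68304943/3374 ≈ 2.4495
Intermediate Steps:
p(w) = 15 - w (p(w) = 7 - ((w - 3) - 5) = 7 - ((-3 + w) - 5) = 7 - (-8 + w) = 7 + (8 - w) = 15 - w)
A(F) = 8/3 + F/3 (A(F) = 2 + (F + 2)/3 = 2 + (2 + F)/3 = 2 + (⅔ + F/3) = 8/3 + F/3)
√(A(p(5)) + 1/z) = √((8/3 + (15 - 1*5)/3) + 1/6748) = √((8/3 + (15 - 5)/3) + 1/6748) = √((8/3 + (⅓)*10) + 1/6748) = √((8/3 + 10/3) + 1/6748) = √(6 + 1/6748) = √(40489/6748) = √68304943/3374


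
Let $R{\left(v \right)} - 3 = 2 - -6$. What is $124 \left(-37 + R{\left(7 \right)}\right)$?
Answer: $-3224$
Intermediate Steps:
$R{\left(v \right)} = 11$ ($R{\left(v \right)} = 3 + \left(2 - -6\right) = 3 + \left(2 + 6\right) = 3 + 8 = 11$)
$124 \left(-37 + R{\left(7 \right)}\right) = 124 \left(-37 + 11\right) = 124 \left(-26\right) = -3224$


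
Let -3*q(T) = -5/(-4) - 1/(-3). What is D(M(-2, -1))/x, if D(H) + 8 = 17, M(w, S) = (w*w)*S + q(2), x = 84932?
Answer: 9/84932 ≈ 0.00010597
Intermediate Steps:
q(T) = -19/36 (q(T) = -(-5/(-4) - 1/(-3))/3 = -(-5*(-¼) - 1*(-⅓))/3 = -(5/4 + ⅓)/3 = -⅓*19/12 = -19/36)
M(w, S) = -19/36 + S*w² (M(w, S) = (w*w)*S - 19/36 = w²*S - 19/36 = S*w² - 19/36 = -19/36 + S*w²)
D(H) = 9 (D(H) = -8 + 17 = 9)
D(M(-2, -1))/x = 9/84932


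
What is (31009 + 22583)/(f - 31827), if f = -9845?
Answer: -6699/5209 ≈ -1.2860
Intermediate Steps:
(31009 + 22583)/(f - 31827) = (31009 + 22583)/(-9845 - 31827) = 53592/(-41672) = 53592*(-1/41672) = -6699/5209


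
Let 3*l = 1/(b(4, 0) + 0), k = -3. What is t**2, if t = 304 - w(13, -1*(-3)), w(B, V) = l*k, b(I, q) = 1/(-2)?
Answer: 91204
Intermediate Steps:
b(I, q) = -1/2
l = -2/3 (l = 1/(3*(-1/2 + 0)) = 1/(3*(-1/2)) = (1/3)*(-2) = -2/3 ≈ -0.66667)
w(B, V) = 2 (w(B, V) = -2/3*(-3) = 2)
t = 302 (t = 304 - 1*2 = 304 - 2 = 302)
t**2 = 302**2 = 91204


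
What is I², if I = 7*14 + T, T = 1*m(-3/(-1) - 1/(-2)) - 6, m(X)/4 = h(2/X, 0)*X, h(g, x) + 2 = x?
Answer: 4096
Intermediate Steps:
h(g, x) = -2 + x
m(X) = -8*X (m(X) = 4*((-2 + 0)*X) = 4*(-2*X) = -8*X)
T = -34 (T = 1*(-8*(-3/(-1) - 1/(-2))) - 6 = 1*(-8*(-3*(-1) - 1*(-½))) - 6 = 1*(-8*(3 + ½)) - 6 = 1*(-8*7/2) - 6 = 1*(-28) - 6 = -28 - 6 = -34)
I = 64 (I = 7*14 - 34 = 98 - 34 = 64)
I² = 64² = 4096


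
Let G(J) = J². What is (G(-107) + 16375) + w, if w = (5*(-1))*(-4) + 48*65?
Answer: 30964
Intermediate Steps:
w = 3140 (w = -5*(-4) + 3120 = 20 + 3120 = 3140)
(G(-107) + 16375) + w = ((-107)² + 16375) + 3140 = (11449 + 16375) + 3140 = 27824 + 3140 = 30964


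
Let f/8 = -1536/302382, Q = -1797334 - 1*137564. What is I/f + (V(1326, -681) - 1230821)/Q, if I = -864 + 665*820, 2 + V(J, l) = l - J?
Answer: -6636201852274097/495333888 ≈ -1.3397e+7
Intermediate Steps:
V(J, l) = -2 + l - J (V(J, l) = -2 + (l - J) = -2 + l - J)
Q = -1934898 (Q = -1797334 - 137564 = -1934898)
I = 544436 (I = -864 + 545300 = 544436)
f = -2048/50397 (f = 8*(-1536/302382) = 8*(-1536*1/302382) = 8*(-256/50397) = -2048/50397 ≈ -0.040637)
I/f + (V(1326, -681) - 1230821)/Q = 544436/(-2048/50397) + ((-2 - 681 - 1*1326) - 1230821)/(-1934898) = 544436*(-50397/2048) + ((-2 - 681 - 1326) - 1230821)*(-1/1934898) = -6859485273/512 + (-2009 - 1230821)*(-1/1934898) = -6859485273/512 - 1232830*(-1/1934898) = -6859485273/512 + 616415/967449 = -6636201852274097/495333888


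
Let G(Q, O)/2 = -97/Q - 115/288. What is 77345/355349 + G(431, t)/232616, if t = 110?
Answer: 1116608368146431/5130201736238976 ≈ 0.21765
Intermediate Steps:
G(Q, O) = -115/144 - 194/Q (G(Q, O) = 2*(-97/Q - 115/288) = 2*(-115/288 - 97/Q) = -115/144 - 194/Q)
77345/355349 + G(431, t)/232616 = 77345/355349 + (-115/144 - 194/431)/232616 = 77345*(1/355349) + (-115/144 - 194*1/431)*(1/232616) = 77345/355349 + (-115/144 - 194/431)*(1/232616) = 77345/355349 - 77501/62064*1/232616 = 77345/355349 - 77501/14437079424 = 1116608368146431/5130201736238976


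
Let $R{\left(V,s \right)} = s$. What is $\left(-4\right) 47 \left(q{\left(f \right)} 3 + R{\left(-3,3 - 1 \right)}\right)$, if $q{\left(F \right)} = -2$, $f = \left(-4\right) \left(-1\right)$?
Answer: $752$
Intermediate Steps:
$f = 4$
$\left(-4\right) 47 \left(q{\left(f \right)} 3 + R{\left(-3,3 - 1 \right)}\right) = \left(-4\right) 47 \left(\left(-2\right) 3 + \left(3 - 1\right)\right) = - 188 \left(-6 + \left(3 - 1\right)\right) = - 188 \left(-6 + 2\right) = \left(-188\right) \left(-4\right) = 752$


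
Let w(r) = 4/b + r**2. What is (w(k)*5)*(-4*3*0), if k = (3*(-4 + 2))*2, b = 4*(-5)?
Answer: 0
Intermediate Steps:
b = -20
k = -12 (k = (3*(-2))*2 = -6*2 = -12)
w(r) = -1/5 + r**2 (w(r) = 4/(-20) + r**2 = 4*(-1/20) + r**2 = -1/5 + r**2)
(w(k)*5)*(-4*3*0) = ((-1/5 + (-12)**2)*5)*(-4*3*0) = ((-1/5 + 144)*5)*(-12*0) = ((719/5)*5)*0 = 719*0 = 0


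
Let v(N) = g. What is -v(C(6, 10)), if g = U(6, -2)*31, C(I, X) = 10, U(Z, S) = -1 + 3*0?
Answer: 31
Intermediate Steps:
U(Z, S) = -1 (U(Z, S) = -1 + 0 = -1)
g = -31 (g = -1*31 = -31)
v(N) = -31
-v(C(6, 10)) = -1*(-31) = 31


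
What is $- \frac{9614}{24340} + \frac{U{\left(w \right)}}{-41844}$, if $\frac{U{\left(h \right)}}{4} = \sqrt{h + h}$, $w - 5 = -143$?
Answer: $- \frac{4807}{12170} - \frac{2 i \sqrt{69}}{10461} \approx -0.39499 - 0.0015881 i$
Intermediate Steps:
$w = -138$ ($w = 5 - 143 = -138$)
$U{\left(h \right)} = 4 \sqrt{2} \sqrt{h}$ ($U{\left(h \right)} = 4 \sqrt{h + h} = 4 \sqrt{2 h} = 4 \sqrt{2} \sqrt{h}$)
$- \frac{9614}{24340} + \frac{U{\left(w \right)}}{-41844} = - \frac{9614}{24340} + \frac{4 \sqrt{2} \sqrt{-138}}{-41844} = \left(-9614\right) \frac{1}{24340} + 4 \sqrt{2} i \sqrt{138} \left(- \frac{1}{41844}\right) = - \frac{4807}{12170} + 8 i \sqrt{69} \left(- \frac{1}{41844}\right) = - \frac{4807}{12170} - \frac{2 i \sqrt{69}}{10461}$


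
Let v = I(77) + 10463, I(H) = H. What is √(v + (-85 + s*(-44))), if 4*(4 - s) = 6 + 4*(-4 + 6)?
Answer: √10433 ≈ 102.14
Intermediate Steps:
s = ½ (s = 4 - (6 + 4*(-4 + 6))/4 = 4 - (6 + 4*2)/4 = 4 - (6 + 8)/4 = 4 - ¼*14 = 4 - 7/2 = ½ ≈ 0.50000)
v = 10540 (v = 77 + 10463 = 10540)
√(v + (-85 + s*(-44))) = √(10540 + (-85 + (½)*(-44))) = √(10540 + (-85 - 22)) = √(10540 - 107) = √10433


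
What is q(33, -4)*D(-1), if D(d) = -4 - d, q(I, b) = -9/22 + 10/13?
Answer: -309/286 ≈ -1.0804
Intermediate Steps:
q(I, b) = 103/286 (q(I, b) = -9*1/22 + 10*(1/13) = -9/22 + 10/13 = 103/286)
q(33, -4)*D(-1) = 103*(-4 - 1*(-1))/286 = 103*(-4 + 1)/286 = (103/286)*(-3) = -309/286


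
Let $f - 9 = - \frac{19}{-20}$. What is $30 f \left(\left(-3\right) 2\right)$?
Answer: $-1791$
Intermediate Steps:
$f = \frac{199}{20}$ ($f = 9 - \frac{19}{-20} = 9 - - \frac{19}{20} = 9 + \frac{19}{20} = \frac{199}{20} \approx 9.95$)
$30 f \left(\left(-3\right) 2\right) = 30 \cdot \frac{199}{20} \left(\left(-3\right) 2\right) = \frac{597}{2} \left(-6\right) = -1791$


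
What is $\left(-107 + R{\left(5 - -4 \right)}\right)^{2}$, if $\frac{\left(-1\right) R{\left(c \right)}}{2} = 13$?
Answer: $17689$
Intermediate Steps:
$R{\left(c \right)} = -26$ ($R{\left(c \right)} = \left(-2\right) 13 = -26$)
$\left(-107 + R{\left(5 - -4 \right)}\right)^{2} = \left(-107 - 26\right)^{2} = \left(-133\right)^{2} = 17689$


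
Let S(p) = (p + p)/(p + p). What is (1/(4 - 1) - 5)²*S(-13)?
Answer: 196/9 ≈ 21.778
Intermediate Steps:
S(p) = 1 (S(p) = (2*p)/((2*p)) = (2*p)*(1/(2*p)) = 1)
(1/(4 - 1) - 5)²*S(-13) = (1/(4 - 1) - 5)²*1 = (1/3 - 5)²*1 = (⅓ - 5)²*1 = (-14/3)²*1 = (196/9)*1 = 196/9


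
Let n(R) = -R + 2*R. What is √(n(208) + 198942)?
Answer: 5*√7966 ≈ 446.26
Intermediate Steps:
n(R) = R
√(n(208) + 198942) = √(208 + 198942) = √199150 = 5*√7966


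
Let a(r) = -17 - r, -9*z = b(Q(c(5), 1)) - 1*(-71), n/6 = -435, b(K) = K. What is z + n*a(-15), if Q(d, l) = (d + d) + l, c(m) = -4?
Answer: 46916/9 ≈ 5212.9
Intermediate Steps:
Q(d, l) = l + 2*d (Q(d, l) = 2*d + l = l + 2*d)
n = -2610 (n = 6*(-435) = -2610)
z = -64/9 (z = -((1 + 2*(-4)) - 1*(-71))/9 = -((1 - 8) + 71)/9 = -(-7 + 71)/9 = -⅑*64 = -64/9 ≈ -7.1111)
z + n*a(-15) = -64/9 - 2610*(-17 - 1*(-15)) = -64/9 - 2610*(-17 + 15) = -64/9 - 2610*(-2) = -64/9 + 5220 = 46916/9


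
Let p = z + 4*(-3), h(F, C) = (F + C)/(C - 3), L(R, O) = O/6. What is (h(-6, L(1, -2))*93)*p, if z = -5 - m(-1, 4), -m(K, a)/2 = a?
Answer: -15903/10 ≈ -1590.3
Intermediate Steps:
L(R, O) = O/6 (L(R, O) = O*(⅙) = O/6)
m(K, a) = -2*a
z = 3 (z = -5 - (-2)*4 = -5 - 1*(-8) = -5 + 8 = 3)
h(F, C) = (C + F)/(-3 + C)
p = -9 (p = 3 + 4*(-3) = 3 - 12 = -9)
(h(-6, L(1, -2))*93)*p = ((((⅙)*(-2) - 6)/(-3 + (⅙)*(-2)))*93)*(-9) = (((-⅓ - 6)/(-3 - ⅓))*93)*(-9) = ((-19/3/(-10/3))*93)*(-9) = (-3/10*(-19/3)*93)*(-9) = ((19/10)*93)*(-9) = (1767/10)*(-9) = -15903/10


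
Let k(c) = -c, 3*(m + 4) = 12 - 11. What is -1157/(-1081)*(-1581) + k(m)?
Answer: -5475760/3243 ≈ -1688.5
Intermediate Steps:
m = -11/3 (m = -4 + (12 - 11)/3 = -4 + (⅓)*1 = -4 + ⅓ = -11/3 ≈ -3.6667)
-1157/(-1081)*(-1581) + k(m) = -1157/(-1081)*(-1581) - 1*(-11/3) = -1157*(-1/1081)*(-1581) + 11/3 = (1157/1081)*(-1581) + 11/3 = -1829217/1081 + 11/3 = -5475760/3243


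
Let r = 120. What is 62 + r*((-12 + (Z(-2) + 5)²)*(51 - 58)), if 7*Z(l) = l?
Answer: -59686/7 ≈ -8526.6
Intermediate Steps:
Z(l) = l/7
62 + r*((-12 + (Z(-2) + 5)²)*(51 - 58)) = 62 + 120*((-12 + ((⅐)*(-2) + 5)²)*(51 - 58)) = 62 + 120*((-12 + (-2/7 + 5)²)*(-7)) = 62 + 120*((-12 + (33/7)²)*(-7)) = 62 + 120*((-12 + 1089/49)*(-7)) = 62 + 120*((501/49)*(-7)) = 62 + 120*(-501/7) = 62 - 60120/7 = -59686/7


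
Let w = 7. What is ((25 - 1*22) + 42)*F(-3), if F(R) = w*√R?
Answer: 315*I*√3 ≈ 545.6*I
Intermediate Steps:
F(R) = 7*√R
((25 - 1*22) + 42)*F(-3) = ((25 - 1*22) + 42)*(7*√(-3)) = ((25 - 22) + 42)*(7*(I*√3)) = (3 + 42)*(7*I*√3) = 45*(7*I*√3) = 315*I*√3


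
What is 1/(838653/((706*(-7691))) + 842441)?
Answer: 5429846/4574324055433 ≈ 1.1870e-6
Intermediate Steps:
1/(838653/((706*(-7691))) + 842441) = 1/(838653/(-5429846) + 842441) = 1/(838653*(-1/5429846) + 842441) = 1/(-838653/5429846 + 842441) = 1/(4574324055433/5429846) = 5429846/4574324055433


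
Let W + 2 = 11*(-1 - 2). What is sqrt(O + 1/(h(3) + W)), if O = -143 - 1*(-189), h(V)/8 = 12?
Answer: sqrt(171227)/61 ≈ 6.7835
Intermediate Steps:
h(V) = 96 (h(V) = 8*12 = 96)
W = -35 (W = -2 + 11*(-1 - 2) = -2 + 11*(-3) = -2 - 33 = -35)
O = 46 (O = -143 + 189 = 46)
sqrt(O + 1/(h(3) + W)) = sqrt(46 + 1/(96 - 35)) = sqrt(46 + 1/61) = sqrt(2807/61) = sqrt(171227)/61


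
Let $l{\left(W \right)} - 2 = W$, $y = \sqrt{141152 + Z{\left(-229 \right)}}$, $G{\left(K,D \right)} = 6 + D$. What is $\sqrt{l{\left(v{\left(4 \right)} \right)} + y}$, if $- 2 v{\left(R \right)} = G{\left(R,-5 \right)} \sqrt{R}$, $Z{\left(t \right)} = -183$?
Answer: $\sqrt{1 + \sqrt{140969}} \approx 19.403$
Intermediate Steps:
$y = \sqrt{140969}$ ($y = \sqrt{141152 - 183} = \sqrt{140969} \approx 375.46$)
$v{\left(R \right)} = - \frac{\sqrt{R}}{2}$ ($v{\left(R \right)} = - \frac{\left(6 - 5\right) \sqrt{R}}{2} = - \frac{1 \sqrt{R}}{2} = - \frac{\sqrt{R}}{2}$)
$l{\left(W \right)} = 2 + W$
$\sqrt{l{\left(v{\left(4 \right)} \right)} + y} = \sqrt{\left(2 - \frac{\sqrt{4}}{2}\right) + \sqrt{140969}} = \sqrt{\left(2 - 1\right) + \sqrt{140969}} = \sqrt{1 + \sqrt{140969}}$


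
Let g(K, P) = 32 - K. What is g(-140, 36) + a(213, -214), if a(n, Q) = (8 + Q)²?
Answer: 42608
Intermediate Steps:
g(-140, 36) + a(213, -214) = (32 - 1*(-140)) + (8 - 214)² = (32 + 140) + (-206)² = 172 + 42436 = 42608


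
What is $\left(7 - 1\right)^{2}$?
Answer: $36$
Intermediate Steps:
$\left(7 - 1\right)^{2} = 6^{2} = 36$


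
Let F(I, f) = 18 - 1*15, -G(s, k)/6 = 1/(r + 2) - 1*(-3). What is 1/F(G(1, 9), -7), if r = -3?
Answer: ⅓ ≈ 0.33333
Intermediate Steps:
G(s, k) = -12 (G(s, k) = -6*(1/(-3 + 2) - 1*(-3)) = -6*(1/(-1) + 3) = -6*(-1 + 3) = -6*2 = -12)
F(I, f) = 3 (F(I, f) = 18 - 15 = 3)
1/F(G(1, 9), -7) = 1/3 = ⅓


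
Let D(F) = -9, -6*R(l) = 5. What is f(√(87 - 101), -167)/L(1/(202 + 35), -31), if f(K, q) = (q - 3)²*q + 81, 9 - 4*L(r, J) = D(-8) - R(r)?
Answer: -115829256/103 ≈ -1.1246e+6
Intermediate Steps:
R(l) = -⅚ (R(l) = -⅙*5 = -⅚)
L(r, J) = 103/24 (L(r, J) = 9/4 - (-9 - 1*(-⅚))/4 = 9/4 - (-9 + ⅚)/4 = 9/4 - ¼*(-49/6) = 9/4 + 49/24 = 103/24)
f(K, q) = 81 + q*(-3 + q)² (f(K, q) = (-3 + q)²*q + 81 = q*(-3 + q)² + 81 = 81 + q*(-3 + q)²)
f(√(87 - 101), -167)/L(1/(202 + 35), -31) = (81 - 167*(-3 - 167)²)/(103/24) = (81 - 167*(-170)²)*(24/103) = (81 - 167*28900)*(24/103) = (81 - 4826300)*(24/103) = -4826219*24/103 = -115829256/103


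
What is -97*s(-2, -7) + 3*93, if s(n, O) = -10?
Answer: 1249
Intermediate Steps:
-97*s(-2, -7) + 3*93 = -97*(-10) + 3*93 = 970 + 279 = 1249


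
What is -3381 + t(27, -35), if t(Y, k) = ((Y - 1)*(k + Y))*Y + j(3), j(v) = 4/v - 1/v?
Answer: -8996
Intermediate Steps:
j(v) = 3/v
t(Y, k) = 1 + Y*(-1 + Y)*(Y + k) (t(Y, k) = ((Y - 1)*(k + Y))*Y + 3/3 = ((-1 + Y)*(Y + k))*Y + 3*(⅓) = Y*(-1 + Y)*(Y + k) + 1 = 1 + Y*(-1 + Y)*(Y + k))
-3381 + t(27, -35) = -3381 + (1 + 27³ - 1*27² - 35*27² - 1*27*(-35)) = -3381 + (1 + 19683 - 1*729 - 35*729 + 945) = -3381 + (1 + 19683 - 729 - 25515 + 945) = -3381 - 5615 = -8996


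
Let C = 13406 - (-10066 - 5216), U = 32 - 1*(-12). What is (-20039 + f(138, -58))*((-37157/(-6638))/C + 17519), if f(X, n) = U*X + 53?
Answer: -23209663346612001/95215472 ≈ -2.4376e+8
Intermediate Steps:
U = 44 (U = 32 + 12 = 44)
C = 28688 (C = 13406 - 1*(-15282) = 13406 + 15282 = 28688)
f(X, n) = 53 + 44*X (f(X, n) = 44*X + 53 = 53 + 44*X)
(-20039 + f(138, -58))*((-37157/(-6638))/C + 17519) = (-20039 + (53 + 44*138))*(-37157/(-6638)/28688 + 17519) = (-20039 + (53 + 6072))*(-37157*(-1/6638)*(1/28688) + 17519) = (-20039 + 6125)*((37157/6638)*(1/28688) + 17519) = -13914*(37157/190430944 + 17519) = -13914*3336159745093/190430944 = -23209663346612001/95215472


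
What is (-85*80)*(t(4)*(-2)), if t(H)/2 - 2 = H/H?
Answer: 81600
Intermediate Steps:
t(H) = 6 (t(H) = 4 + 2*(H/H) = 4 + 2*1 = 4 + 2 = 6)
(-85*80)*(t(4)*(-2)) = (-85*80)*(6*(-2)) = -6800*(-12) = 81600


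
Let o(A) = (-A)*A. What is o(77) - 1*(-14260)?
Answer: 8331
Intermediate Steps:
o(A) = -A²
o(77) - 1*(-14260) = -1*77² - 1*(-14260) = -1*5929 + 14260 = -5929 + 14260 = 8331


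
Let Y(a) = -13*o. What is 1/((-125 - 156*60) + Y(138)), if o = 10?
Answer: -1/9615 ≈ -0.00010400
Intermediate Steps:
Y(a) = -130 (Y(a) = -13*10 = -130)
1/((-125 - 156*60) + Y(138)) = 1/((-125 - 156*60) - 130) = 1/((-125 - 9360) - 130) = 1/(-9485 - 130) = 1/(-9615) = -1/9615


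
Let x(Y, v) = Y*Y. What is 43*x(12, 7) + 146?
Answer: 6338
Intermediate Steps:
x(Y, v) = Y²
43*x(12, 7) + 146 = 43*12² + 146 = 43*144 + 146 = 6192 + 146 = 6338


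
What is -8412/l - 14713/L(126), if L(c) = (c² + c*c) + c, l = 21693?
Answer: -27967945/32929974 ≈ -0.84932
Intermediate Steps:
L(c) = c + 2*c² (L(c) = (c² + c²) + c = 2*c² + c = c + 2*c²)
-8412/l - 14713/L(126) = -8412/21693 - 14713*1/(126*(1 + 2*126)) = -8412*1/21693 - 14713*1/(126*(1 + 252)) = -2804/7231 - 14713/(126*253) = -2804/7231 - 14713/31878 = -27967945/32929974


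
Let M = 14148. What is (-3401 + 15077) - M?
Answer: -2472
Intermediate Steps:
(-3401 + 15077) - M = (-3401 + 15077) - 1*14148 = 11676 - 14148 = -2472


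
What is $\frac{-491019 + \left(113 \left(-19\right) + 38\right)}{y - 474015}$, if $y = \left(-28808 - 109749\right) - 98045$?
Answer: $\frac{493128}{710617} \approx 0.69394$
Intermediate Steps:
$y = -236602$ ($y = -138557 - 98045 = -236602$)
$\frac{-491019 + \left(113 \left(-19\right) + 38\right)}{y - 474015} = \frac{-491019 + \left(113 \left(-19\right) + 38\right)}{-236602 - 474015} = \frac{-491019 + \left(-2147 + 38\right)}{-710617} = \left(-491019 - 2109\right) \left(- \frac{1}{710617}\right) = \left(-493128\right) \left(- \frac{1}{710617}\right) = \frac{493128}{710617}$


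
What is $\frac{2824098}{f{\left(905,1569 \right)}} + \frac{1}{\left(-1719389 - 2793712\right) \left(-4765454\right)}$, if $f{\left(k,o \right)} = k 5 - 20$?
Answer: $\frac{60737805684670560197}{96888923333907270} \approx 626.88$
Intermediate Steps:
$f{\left(k,o \right)} = -20 + 5 k$ ($f{\left(k,o \right)} = 5 k - 20 = -20 + 5 k$)
$\frac{2824098}{f{\left(905,1569 \right)}} + \frac{1}{\left(-1719389 - 2793712\right) \left(-4765454\right)} = \frac{2824098}{-20 + 5 \cdot 905} + \frac{1}{\left(-1719389 - 2793712\right) \left(-4765454\right)} = \frac{2824098}{-20 + 4525} + \frac{1}{-4513101} \left(- \frac{1}{4765454}\right) = \frac{2824098}{4505} - - \frac{1}{21506975212854} = 2824098 \cdot \frac{1}{4505} + \frac{1}{21506975212854} = \frac{2824098}{4505} + \frac{1}{21506975212854} = \frac{60737805684670560197}{96888923333907270}$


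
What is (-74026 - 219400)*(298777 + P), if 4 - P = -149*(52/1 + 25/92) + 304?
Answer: -4133847841025/46 ≈ -8.9866e+10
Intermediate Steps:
P = 688941/92 (P = 4 - (-149*(52/1 + 25/92) + 304) = 4 - (-149*(52*1 + 25*(1/92)) + 304) = 4 - (-149*(52 + 25/92) + 304) = 4 - (-149*4809/92 + 304) = 4 - (-716541/92 + 304) = 4 - 1*(-688573/92) = 4 + 688573/92 = 688941/92 ≈ 7488.5)
(-74026 - 219400)*(298777 + P) = (-74026 - 219400)*(298777 + 688941/92) = -293426*28176425/92 = -4133847841025/46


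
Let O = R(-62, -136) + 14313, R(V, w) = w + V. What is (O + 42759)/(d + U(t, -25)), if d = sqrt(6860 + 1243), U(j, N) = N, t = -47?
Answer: 710925/3739 + 28437*sqrt(8103)/3739 ≈ 874.76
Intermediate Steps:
d = sqrt(8103) ≈ 90.017
R(V, w) = V + w
O = 14115 (O = (-62 - 136) + 14313 = -198 + 14313 = 14115)
(O + 42759)/(d + U(t, -25)) = (14115 + 42759)/(sqrt(8103) - 25) = 56874/(-25 + sqrt(8103))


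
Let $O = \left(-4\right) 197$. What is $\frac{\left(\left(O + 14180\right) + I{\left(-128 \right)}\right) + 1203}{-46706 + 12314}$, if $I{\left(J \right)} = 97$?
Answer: $- \frac{3673}{8598} \approx -0.42719$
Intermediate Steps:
$O = -788$
$\frac{\left(\left(O + 14180\right) + I{\left(-128 \right)}\right) + 1203}{-46706 + 12314} = \frac{\left(\left(-788 + 14180\right) + 97\right) + 1203}{-46706 + 12314} = \frac{\left(13392 + 97\right) + 1203}{-34392} = \left(13489 + 1203\right) \left(- \frac{1}{34392}\right) = 14692 \left(- \frac{1}{34392}\right) = - \frac{3673}{8598}$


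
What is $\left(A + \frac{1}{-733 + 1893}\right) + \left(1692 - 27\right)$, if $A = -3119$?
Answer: $- \frac{1686639}{1160} \approx -1454.0$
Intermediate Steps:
$\left(A + \frac{1}{-733 + 1893}\right) + \left(1692 - 27\right) = \left(-3119 + \frac{1}{-733 + 1893}\right) + \left(1692 - 27\right) = \left(-3119 + \frac{1}{1160}\right) + \left(1692 - 27\right) = \left(-3119 + \frac{1}{1160}\right) + 1665 = - \frac{3618039}{1160} + 1665 = - \frac{1686639}{1160}$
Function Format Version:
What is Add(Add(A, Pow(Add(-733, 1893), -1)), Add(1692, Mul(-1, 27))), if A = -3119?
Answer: Rational(-1686639, 1160) ≈ -1454.0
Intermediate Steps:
Add(Add(A, Pow(Add(-733, 1893), -1)), Add(1692, Mul(-1, 27))) = Add(Add(-3119, Pow(Add(-733, 1893), -1)), Add(1692, Mul(-1, 27))) = Add(Add(-3119, Pow(1160, -1)), Add(1692, -27)) = Add(Add(-3119, Rational(1, 1160)), 1665) = Add(Rational(-3618039, 1160), 1665) = Rational(-1686639, 1160)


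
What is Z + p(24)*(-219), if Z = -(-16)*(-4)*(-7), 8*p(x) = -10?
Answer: 2887/4 ≈ 721.75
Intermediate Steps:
p(x) = -5/4 (p(x) = (1/8)*(-10) = -5/4)
Z = 448 (Z = -4*16*(-7) = -64*(-7) = 448)
Z + p(24)*(-219) = 448 - 5/4*(-219) = 448 + 1095/4 = 2887/4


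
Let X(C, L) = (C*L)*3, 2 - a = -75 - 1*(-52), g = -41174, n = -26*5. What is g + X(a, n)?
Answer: -50924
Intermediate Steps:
n = -130
a = 25 (a = 2 - (-75 - 1*(-52)) = 2 - (-75 + 52) = 2 - 1*(-23) = 2 + 23 = 25)
X(C, L) = 3*C*L
g + X(a, n) = -41174 + 3*25*(-130) = -41174 - 9750 = -50924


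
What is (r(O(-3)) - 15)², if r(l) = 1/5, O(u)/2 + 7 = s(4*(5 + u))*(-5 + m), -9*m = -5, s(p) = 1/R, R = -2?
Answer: 5476/25 ≈ 219.04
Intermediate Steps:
s(p) = -½ (s(p) = 1/(-2) = -½)
m = 5/9 (m = -⅑*(-5) = 5/9 ≈ 0.55556)
O(u) = -86/9 (O(u) = -14 + 2*(-(-5 + 5/9)/2) = -14 + 2*(-½*(-40/9)) = -14 + 2*(20/9) = -14 + 40/9 = -86/9)
r(l) = ⅕
(r(O(-3)) - 15)² = (⅕ - 15)² = (-74/5)² = 5476/25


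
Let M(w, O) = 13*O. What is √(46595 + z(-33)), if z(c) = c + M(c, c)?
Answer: √46133 ≈ 214.79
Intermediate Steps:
z(c) = 14*c (z(c) = c + 13*c = 14*c)
√(46595 + z(-33)) = √(46595 + 14*(-33)) = √(46595 - 462) = √46133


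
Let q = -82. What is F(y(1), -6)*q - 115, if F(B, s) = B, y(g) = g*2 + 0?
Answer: -279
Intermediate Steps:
y(g) = 2*g (y(g) = 2*g + 0 = 2*g)
F(y(1), -6)*q - 115 = (2*1)*(-82) - 115 = 2*(-82) - 115 = -164 - 115 = -279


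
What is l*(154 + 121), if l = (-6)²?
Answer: 9900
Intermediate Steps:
l = 36
l*(154 + 121) = 36*(154 + 121) = 36*275 = 9900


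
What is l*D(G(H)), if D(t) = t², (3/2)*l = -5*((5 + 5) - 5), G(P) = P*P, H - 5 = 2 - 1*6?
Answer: -50/3 ≈ -16.667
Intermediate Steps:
H = 1 (H = 5 + (2 - 1*6) = 5 + (2 - 6) = 5 - 4 = 1)
G(P) = P²
l = -50/3 (l = 2*(-5*((5 + 5) - 5))/3 = 2*(-5*(10 - 5))/3 = 2*(-5*5)/3 = (⅔)*(-25) = -50/3 ≈ -16.667)
l*D(G(H)) = -50*(1²)²/3 = -50/3*1² = -50/3*1 = -50/3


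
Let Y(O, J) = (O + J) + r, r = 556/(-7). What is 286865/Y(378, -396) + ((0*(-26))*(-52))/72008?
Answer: -2008055/682 ≈ -2944.4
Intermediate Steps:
r = -556/7 (r = 556*(-⅐) = -556/7 ≈ -79.429)
Y(O, J) = -556/7 + J + O (Y(O, J) = (O + J) - 556/7 = (J + O) - 556/7 = -556/7 + J + O)
286865/Y(378, -396) + ((0*(-26))*(-52))/72008 = 286865/(-556/7 - 396 + 378) + ((0*(-26))*(-52))/72008 = 286865/(-682/7) + (0*(-52))*(1/72008) = 286865*(-7/682) + 0*(1/72008) = -2008055/682 + 0 = -2008055/682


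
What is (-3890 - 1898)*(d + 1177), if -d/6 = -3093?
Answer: -114226180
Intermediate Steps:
d = 18558 (d = -6*(-3093) = 18558)
(-3890 - 1898)*(d + 1177) = (-3890 - 1898)*(18558 + 1177) = -5788*19735 = -114226180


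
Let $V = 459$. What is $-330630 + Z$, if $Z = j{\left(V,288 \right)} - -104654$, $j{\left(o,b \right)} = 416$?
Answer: $-225560$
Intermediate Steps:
$Z = 105070$ ($Z = 416 - -104654 = 416 + 104654 = 105070$)
$-330630 + Z = -330630 + 105070 = -225560$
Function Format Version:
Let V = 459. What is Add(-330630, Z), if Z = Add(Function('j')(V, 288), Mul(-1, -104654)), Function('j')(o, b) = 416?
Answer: -225560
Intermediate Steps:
Z = 105070 (Z = Add(416, Mul(-1, -104654)) = Add(416, 104654) = 105070)
Add(-330630, Z) = Add(-330630, 105070) = -225560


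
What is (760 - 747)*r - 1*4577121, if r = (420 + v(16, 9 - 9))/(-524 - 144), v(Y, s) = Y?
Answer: -764380624/167 ≈ -4.5771e+6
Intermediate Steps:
r = -109/167 (r = (420 + 16)/(-524 - 144) = 436/(-668) = 436*(-1/668) = -109/167 ≈ -0.65269)
(760 - 747)*r - 1*4577121 = (760 - 747)*(-109/167) - 1*4577121 = 13*(-109/167) - 4577121 = -1417/167 - 4577121 = -764380624/167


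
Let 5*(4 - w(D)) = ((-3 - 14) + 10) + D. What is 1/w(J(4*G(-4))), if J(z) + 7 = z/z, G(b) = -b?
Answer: 5/33 ≈ 0.15152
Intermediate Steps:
J(z) = -6 (J(z) = -7 + z/z = -7 + 1 = -6)
w(D) = 27/5 - D/5 (w(D) = 4 - (((-3 - 14) + 10) + D)/5 = 4 - ((-17 + 10) + D)/5 = 4 - (-7 + D)/5 = 4 + (7/5 - D/5) = 27/5 - D/5)
1/w(J(4*G(-4))) = 1/(27/5 - 1/5*(-6)) = 1/(27/5 + 6/5) = 1/(33/5) = 5/33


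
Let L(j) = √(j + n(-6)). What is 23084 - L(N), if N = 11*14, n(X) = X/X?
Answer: 23084 - √155 ≈ 23072.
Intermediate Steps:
n(X) = 1
N = 154
L(j) = √(1 + j) (L(j) = √(j + 1) = √(1 + j))
23084 - L(N) = 23084 - √(1 + 154) = 23084 - √155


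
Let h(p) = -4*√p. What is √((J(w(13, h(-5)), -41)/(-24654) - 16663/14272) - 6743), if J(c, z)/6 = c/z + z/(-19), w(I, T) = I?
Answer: I*√219920278489331483104041/5710425224 ≈ 82.123*I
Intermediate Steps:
J(c, z) = -6*z/19 + 6*c/z (J(c, z) = 6*(c/z + z/(-19)) = 6*(c/z + z*(-1/19)) = 6*(c/z - z/19) = 6*(-z/19 + c/z) = -6*z/19 + 6*c/z)
√((J(w(13, h(-5)), -41)/(-24654) - 16663/14272) - 6743) = √(((-6/19*(-41) + 6*13/(-41))/(-24654) - 16663/14272) - 6743) = √(((246/19 + 6*13*(-1/41))*(-1/24654) - 16663*1/14272) - 6743) = √(((246/19 - 78/41)*(-1/24654) - 16663/14272) - 6743) = √(((8604/779)*(-1/24654) - 16663/14272) - 6743) = √((-1434/3200911 - 16663/14272) - 6743) = √(-53357246041/45683401792 - 6743) = √(-308096535529497/45683401792) = I*√219920278489331483104041/5710425224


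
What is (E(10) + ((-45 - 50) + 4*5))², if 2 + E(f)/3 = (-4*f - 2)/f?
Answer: 219024/25 ≈ 8761.0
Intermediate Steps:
E(f) = -6 + 3*(-2 - 4*f)/f (E(f) = -6 + 3*((-4*f - 2)/f) = -6 + 3*((-2 - 4*f)/f) = -6 + 3*(-2 - 4*f)/f)
(E(10) + ((-45 - 50) + 4*5))² = ((-18 - 6/10) + ((-45 - 50) + 4*5))² = ((-18 - 6*⅒) + (-95 + 20))² = ((-18 - ⅗) - 75)² = (-93/5 - 75)² = (-468/5)² = 219024/25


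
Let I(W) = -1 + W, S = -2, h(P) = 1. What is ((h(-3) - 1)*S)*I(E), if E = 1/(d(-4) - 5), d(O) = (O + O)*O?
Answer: 0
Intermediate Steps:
d(O) = 2*O**2 (d(O) = (2*O)*O = 2*O**2)
E = 1/27 (E = 1/(2*(-4)**2 - 5) = 1/(2*16 - 5) = 1/(32 - 5) = 1/27 ≈ 0.037037)
((h(-3) - 1)*S)*I(E) = ((1 - 1)*(-2))*(-1 + 1/27) = (0*(-2))*(-26/27) = 0*(-26/27) = 0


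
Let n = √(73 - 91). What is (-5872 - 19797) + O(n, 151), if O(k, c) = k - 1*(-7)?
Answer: -25662 + 3*I*√2 ≈ -25662.0 + 4.2426*I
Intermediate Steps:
n = 3*I*√2 (n = √(-18) = 3*I*√2 ≈ 4.2426*I)
O(k, c) = 7 + k (O(k, c) = k + 7 = 7 + k)
(-5872 - 19797) + O(n, 151) = (-5872 - 19797) + (7 + 3*I*√2) = -25669 + (7 + 3*I*√2) = -25662 + 3*I*√2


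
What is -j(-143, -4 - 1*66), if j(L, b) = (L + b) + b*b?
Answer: -4687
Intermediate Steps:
j(L, b) = L + b + b² (j(L, b) = (L + b) + b² = L + b + b²)
-j(-143, -4 - 1*66) = -(-143 + (-4 - 1*66) + (-4 - 1*66)²) = -(-143 + (-4 - 66) + (-4 - 66)²) = -(-143 - 70 + (-70)²) = -(-143 - 70 + 4900) = -1*4687 = -4687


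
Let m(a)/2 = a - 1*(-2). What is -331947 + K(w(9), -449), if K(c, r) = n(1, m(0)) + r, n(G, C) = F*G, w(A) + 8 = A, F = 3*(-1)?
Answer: -332399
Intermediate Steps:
F = -3
w(A) = -8 + A
m(a) = 4 + 2*a (m(a) = 2*(a - 1*(-2)) = 2*(a + 2) = 2*(2 + a) = 4 + 2*a)
n(G, C) = -3*G
K(c, r) = -3 + r (K(c, r) = -3*1 + r = -3 + r)
-331947 + K(w(9), -449) = -331947 + (-3 - 449) = -331947 - 452 = -332399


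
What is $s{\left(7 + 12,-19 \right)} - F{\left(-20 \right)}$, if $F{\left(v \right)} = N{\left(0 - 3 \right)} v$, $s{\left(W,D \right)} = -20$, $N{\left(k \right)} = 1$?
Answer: $0$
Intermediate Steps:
$F{\left(v \right)} = v$ ($F{\left(v \right)} = 1 v = v$)
$s{\left(7 + 12,-19 \right)} - F{\left(-20 \right)} = -20 - -20 = -20 + 20 = 0$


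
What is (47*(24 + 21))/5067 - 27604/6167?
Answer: -14091807/3472021 ≈ -4.0587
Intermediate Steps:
(47*(24 + 21))/5067 - 27604/6167 = (47*45)*(1/5067) - 27604*1/6167 = 2115*(1/5067) - 27604/6167 = 235/563 - 27604/6167 = -14091807/3472021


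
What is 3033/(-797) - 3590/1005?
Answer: -1181879/160197 ≈ -7.3777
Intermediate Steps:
3033/(-797) - 3590/1005 = 3033*(-1/797) - 3590*1/1005 = -3033/797 - 718/201 = -1181879/160197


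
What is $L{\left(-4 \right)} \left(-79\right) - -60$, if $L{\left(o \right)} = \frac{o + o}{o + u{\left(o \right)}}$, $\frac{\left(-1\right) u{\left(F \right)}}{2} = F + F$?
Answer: $\frac{338}{3} \approx 112.67$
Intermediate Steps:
$u{\left(F \right)} = - 4 F$ ($u{\left(F \right)} = - 2 \left(F + F\right) = - 2 \cdot 2 F = - 4 F$)
$L{\left(o \right)} = - \frac{2}{3}$ ($L{\left(o \right)} = \frac{o + o}{o - 4 o} = \frac{2 o}{\left(-3\right) o} = 2 o \left(- \frac{1}{3 o}\right) = - \frac{2}{3}$)
$L{\left(-4 \right)} \left(-79\right) - -60 = \left(- \frac{2}{3}\right) \left(-79\right) - -60 = \frac{158}{3} + 60 = \frac{338}{3}$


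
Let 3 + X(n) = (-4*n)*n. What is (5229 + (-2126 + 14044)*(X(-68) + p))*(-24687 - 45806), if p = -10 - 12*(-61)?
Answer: 14934721491101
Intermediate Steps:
p = 722 (p = -10 + 732 = 722)
X(n) = -3 - 4*n² (X(n) = -3 + (-4*n)*n = -3 - 4*n²)
(5229 + (-2126 + 14044)*(X(-68) + p))*(-24687 - 45806) = (5229 + (-2126 + 14044)*((-3 - 4*(-68)²) + 722))*(-24687 - 45806) = (5229 + 11918*((-3 - 4*4624) + 722))*(-70493) = (5229 + 11918*((-3 - 18496) + 722))*(-70493) = (5229 + 11918*(-18499 + 722))*(-70493) = (5229 + 11918*(-17777))*(-70493) = (5229 - 211866286)*(-70493) = -211861057*(-70493) = 14934721491101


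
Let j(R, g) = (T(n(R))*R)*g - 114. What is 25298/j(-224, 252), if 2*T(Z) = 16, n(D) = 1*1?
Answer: -973/17373 ≈ -0.056006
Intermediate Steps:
n(D) = 1
T(Z) = 8 (T(Z) = (½)*16 = 8)
j(R, g) = -114 + 8*R*g (j(R, g) = (8*R)*g - 114 = 8*R*g - 114 = -114 + 8*R*g)
25298/j(-224, 252) = 25298/(-114 + 8*(-224)*252) = 25298/(-114 - 451584) = 25298/(-451698) = 25298*(-1/451698) = -973/17373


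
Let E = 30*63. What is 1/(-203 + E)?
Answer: 1/1687 ≈ 0.00059277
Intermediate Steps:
E = 1890
1/(-203 + E) = 1/(-203 + 1890) = 1/1687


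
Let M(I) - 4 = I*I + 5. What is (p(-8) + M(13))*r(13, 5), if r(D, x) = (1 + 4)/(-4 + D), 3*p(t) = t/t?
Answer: 2675/27 ≈ 99.074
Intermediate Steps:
p(t) = ⅓ (p(t) = (t/t)/3 = (⅓)*1 = ⅓)
r(D, x) = 5/(-4 + D)
M(I) = 9 + I² (M(I) = 4 + (I*I + 5) = 4 + (I² + 5) = 4 + (5 + I²) = 9 + I²)
(p(-8) + M(13))*r(13, 5) = (⅓ + (9 + 13²))*(5/(-4 + 13)) = (⅓ + (9 + 169))*(5/9) = (⅓ + 178)*(5*(⅑)) = (535/3)*(5/9) = 2675/27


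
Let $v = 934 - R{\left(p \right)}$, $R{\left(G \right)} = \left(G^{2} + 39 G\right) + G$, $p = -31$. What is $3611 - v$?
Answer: $2398$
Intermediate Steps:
$R{\left(G \right)} = G^{2} + 40 G$
$v = 1213$ ($v = 934 - - 31 \left(40 - 31\right) = 934 - \left(-31\right) 9 = 934 - -279 = 934 + 279 = 1213$)
$3611 - v = 3611 - 1213 = 2398$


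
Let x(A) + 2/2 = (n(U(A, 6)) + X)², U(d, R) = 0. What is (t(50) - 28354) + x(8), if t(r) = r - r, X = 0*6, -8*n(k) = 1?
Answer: -1814719/64 ≈ -28355.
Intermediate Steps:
n(k) = -⅛ (n(k) = -⅛*1 = -⅛)
X = 0
t(r) = 0
x(A) = -63/64 (x(A) = -1 + (-⅛ + 0)² = -1 + (-⅛)² = -1 + 1/64 = -63/64)
(t(50) - 28354) + x(8) = (0 - 28354) - 63/64 = -28354 - 63/64 = -1814719/64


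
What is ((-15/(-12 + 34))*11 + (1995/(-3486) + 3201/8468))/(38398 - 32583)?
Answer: -5407877/4087037860 ≈ -0.0013232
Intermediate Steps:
((-15/(-12 + 34))*11 + (1995/(-3486) + 3201/8468))/(38398 - 32583) = ((-15/22)*11 + (1995*(-1/3486) + 3201*(1/8468)))/5815 = (((1/22)*(-15))*11 + (-95/166 + 3201/8468))*(1/5815) = (-15/22*11 - 136547/702844)*(1/5815) = (-15/2 - 136547/702844)*(1/5815) = -5407877/702844*1/5815 = -5407877/4087037860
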